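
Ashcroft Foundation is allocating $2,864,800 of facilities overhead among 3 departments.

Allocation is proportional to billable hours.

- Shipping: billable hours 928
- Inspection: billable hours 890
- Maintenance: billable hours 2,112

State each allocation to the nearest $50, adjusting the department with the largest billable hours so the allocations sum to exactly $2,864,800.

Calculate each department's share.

Sum of billable hours: 928 + 890 + 2,112 = 3,930.
Pro-rata amounts: Shipping 676,471.86; Inspection 648,771.50; Maintenance 1,539,556.64.
After rounding ($50): Shipping $676,450; Inspection $648,750; Maintenance $1,539,550. Sum = $2,864,750.
Difference $2,864,800 − $2,864,750 = +$50 applied to largest billable hours (Maintenance): Maintenance becomes $1,539,600.

Shipping: $676,450 | Inspection: $648,750 | Maintenance: $1,539,600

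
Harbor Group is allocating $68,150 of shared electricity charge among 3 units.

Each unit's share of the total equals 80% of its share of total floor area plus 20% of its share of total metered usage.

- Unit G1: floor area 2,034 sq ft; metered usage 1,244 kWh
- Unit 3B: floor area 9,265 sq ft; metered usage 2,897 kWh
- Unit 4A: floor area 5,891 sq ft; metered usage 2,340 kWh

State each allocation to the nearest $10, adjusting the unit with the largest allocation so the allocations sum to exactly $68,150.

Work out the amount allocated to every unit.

Totals — floor area 17,190, metered usage 6,481.
Combined weights (80% floor area + 20% metered usage): Unit G1 0.1330; Unit 3B 0.5206; Unit 4A 0.3464.
Proportional shares: Unit G1 9,067.28; Unit 3B 35,477.57; Unit 4A 23,605.15.
After rounding ($10): Unit G1 $9,070; Unit 3B $35,480; Unit 4A $23,610. Sum = $68,160.
Difference $68,150 − $68,160 = −$10 applied to largest allocation (Unit 3B): Unit 3B becomes $35,470.

Unit G1: $9,070; Unit 3B: $35,470; Unit 4A: $23,610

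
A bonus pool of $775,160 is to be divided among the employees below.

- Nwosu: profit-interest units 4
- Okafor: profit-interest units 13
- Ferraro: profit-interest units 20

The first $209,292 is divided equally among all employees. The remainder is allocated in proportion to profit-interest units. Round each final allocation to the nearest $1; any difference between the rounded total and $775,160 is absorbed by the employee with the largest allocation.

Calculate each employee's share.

First tranche $209,292 split equally: $69,764 each.
Remainder $565,868 by profit-interest units (total 37): Nwosu 61,174.92 → $61,175; Okafor 198,818.49 → $198,818; Ferraro 305,874.59 → $305,875.
Totals: Nwosu $69,764 + $61,175 = $130,939; Okafor $69,764 + $198,818 = $268,582; Ferraro $69,764 + $305,875 = $375,639.

Nwosu: $130,939 · Okafor: $268,582 · Ferraro: $375,639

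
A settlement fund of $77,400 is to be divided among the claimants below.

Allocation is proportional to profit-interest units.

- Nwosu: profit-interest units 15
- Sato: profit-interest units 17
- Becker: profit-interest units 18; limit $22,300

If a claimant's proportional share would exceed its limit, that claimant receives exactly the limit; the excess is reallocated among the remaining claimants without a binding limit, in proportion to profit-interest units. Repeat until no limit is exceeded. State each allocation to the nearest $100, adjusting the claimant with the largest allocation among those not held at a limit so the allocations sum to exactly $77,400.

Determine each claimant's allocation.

Nwosu: $25,800 | Sato: $29,300 | Becker: $22,300

Profit-interest units total: 50.
Pro-rata shares before constraints: Nwosu 23,220.00; Sato 26,316.00; Becker 27,864.00.
Cap binds for Becker ($22,300); remaining pool $55,100 reallocated over remaining profit-interest units 32.
Shares after redistribution: Nwosu 25,828.12 → $25,800; Sato 29,271.88 → $29,300.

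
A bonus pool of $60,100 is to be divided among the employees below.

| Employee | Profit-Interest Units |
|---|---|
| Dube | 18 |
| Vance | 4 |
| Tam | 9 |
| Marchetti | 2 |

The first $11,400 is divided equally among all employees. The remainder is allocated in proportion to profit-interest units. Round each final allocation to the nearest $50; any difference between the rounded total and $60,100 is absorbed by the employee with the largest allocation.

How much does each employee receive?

Dube: $29,400 · Vance: $8,750 · Tam: $16,150 · Marchetti: $5,800

Equal tier: $11,400 ÷ 4 = $2,850 apiece.
Remainder $48,700 by profit-interest units (total 33): Dube 26,563.64 → $26,550; Vance 5,903.03 → $5,900; Tam 13,281.82 → $13,300; Marchetti 2,951.52 → $2,950.
Totals: Dube $2,850 + $26,550 = $29,400; Vance $2,850 + $5,900 = $8,750; Tam $2,850 + $13,300 = $16,150; Marchetti $2,850 + $2,950 = $5,800.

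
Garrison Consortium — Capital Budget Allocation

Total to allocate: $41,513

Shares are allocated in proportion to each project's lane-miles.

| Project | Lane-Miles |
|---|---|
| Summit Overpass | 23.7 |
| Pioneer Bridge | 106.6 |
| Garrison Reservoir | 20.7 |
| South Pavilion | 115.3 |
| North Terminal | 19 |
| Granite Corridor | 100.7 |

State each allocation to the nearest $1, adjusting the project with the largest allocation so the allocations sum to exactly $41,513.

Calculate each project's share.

Sum of lane-miles: 386.
Raw shares: Summit Overpass 23.7/386 × $41,513 = 2,548.86; Pioneer Bridge 106.6/386 × $41,513 = 11,464.47; Garrison Reservoir 20.7/386 × $41,513 = 2,226.22; South Pavilion 115.3/386 × $41,513 = 12,400.13; North Terminal 19/386 × $41,513 = 2,043.39; Granite Corridor 100.7/386 × $41,513 = 10,829.95.
At nearest $1: Summit Overpass $2,549; Pioneer Bridge $11,464; Garrison Reservoir $2,226; South Pavilion $12,400; North Terminal $2,043; Granite Corridor $10,830. Sum = $41,512.
Difference $41,513 − $41,512 = +$1 applied to largest allocation (South Pavilion): South Pavilion becomes $12,401.

Summit Overpass: $2,549 · Pioneer Bridge: $11,464 · Garrison Reservoir: $2,226 · South Pavilion: $12,401 · North Terminal: $2,043 · Granite Corridor: $10,830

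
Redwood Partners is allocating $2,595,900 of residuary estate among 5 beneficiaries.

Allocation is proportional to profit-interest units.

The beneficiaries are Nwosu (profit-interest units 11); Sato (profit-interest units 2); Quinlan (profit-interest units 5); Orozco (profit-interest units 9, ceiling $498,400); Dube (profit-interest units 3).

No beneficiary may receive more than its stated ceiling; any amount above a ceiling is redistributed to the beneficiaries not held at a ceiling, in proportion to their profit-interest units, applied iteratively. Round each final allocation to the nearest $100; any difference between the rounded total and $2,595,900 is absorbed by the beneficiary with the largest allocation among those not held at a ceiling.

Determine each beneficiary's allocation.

Combined profit-interest units = 30.
Proportional shares (ignoring caps): Nwosu 951,830.00; Sato 173,060.00; Quinlan 432,650.00; Orozco 778,770.00; Dube 259,590.00.
Held at cap: Orozco ($498,400); remaining pool $2,097,500 reallocated over remaining profit-interest units 21.
Remaining shares: Nwosu 1,098,690.48 → $1,098,700; Sato 199,761.90 → $199,800; Quinlan 499,404.76 → $499,400; Dube 299,642.86 → $299,600.

Nwosu: $1,098,700 · Sato: $199,800 · Quinlan: $499,400 · Orozco: $498,400 · Dube: $299,600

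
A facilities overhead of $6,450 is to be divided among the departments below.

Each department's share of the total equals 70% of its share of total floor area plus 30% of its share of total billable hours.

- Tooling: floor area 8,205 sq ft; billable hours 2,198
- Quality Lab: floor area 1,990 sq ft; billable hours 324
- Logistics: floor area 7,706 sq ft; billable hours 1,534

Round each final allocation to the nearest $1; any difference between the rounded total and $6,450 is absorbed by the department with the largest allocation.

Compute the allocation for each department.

Tooling: $3,119; Quality Lab: $656; Logistics: $2,675

Totals — floor area 17,901, billable hours 4,056.
Composite weights (70% floor area + 30% billable hours): Tooling 0.4834; Quality Lab 0.1018; Logistics 0.4148.
Unrounded shares: Tooling 3,118.07; Quality Lab 656.49; Logistics 2,675.44.
At nearest $1: Tooling $3,118; Quality Lab $656; Logistics $2,675. Sum = $6,449.
Difference $6,450 − $6,449 = +$1 applied to largest allocation (Tooling): Tooling becomes $3,119.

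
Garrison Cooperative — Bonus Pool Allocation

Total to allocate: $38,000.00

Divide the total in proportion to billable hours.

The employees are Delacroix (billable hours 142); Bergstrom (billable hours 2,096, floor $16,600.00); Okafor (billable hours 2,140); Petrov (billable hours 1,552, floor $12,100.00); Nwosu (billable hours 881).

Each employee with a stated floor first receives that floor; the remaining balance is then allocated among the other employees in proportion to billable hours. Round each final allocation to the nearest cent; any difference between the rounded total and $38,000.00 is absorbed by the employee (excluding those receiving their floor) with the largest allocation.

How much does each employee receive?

Fund the minimums — Bergstrom $16,600.00; Petrov $12,100.00. Remaining pool $9,300.00.
Remaining pool split over remaining billable hours 3,163: Delacroix 417.51502 → $417.52; Okafor 6,292.1277 → $6,292.13; Nwosu 2,590.3573 → $2,590.36.
Rounding difference −$0.01 applied to Okafor → $6,292.12.

Delacroix: $417.52; Bergstrom: $16,600.00; Okafor: $6,292.12; Petrov: $12,100.00; Nwosu: $2,590.36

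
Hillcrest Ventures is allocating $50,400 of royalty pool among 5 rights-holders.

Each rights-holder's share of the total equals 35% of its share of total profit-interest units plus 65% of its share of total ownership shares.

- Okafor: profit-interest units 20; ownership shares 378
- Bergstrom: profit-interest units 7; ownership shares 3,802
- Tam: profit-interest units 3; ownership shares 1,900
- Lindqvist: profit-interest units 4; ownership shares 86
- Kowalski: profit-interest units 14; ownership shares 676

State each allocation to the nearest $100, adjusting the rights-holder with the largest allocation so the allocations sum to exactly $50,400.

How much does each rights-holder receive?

Okafor: $9,200 · Bergstrom: $20,700 · Tam: $10,200 · Lindqvist: $1,900 · Kowalski: $8,400

Totals — profit-interest units 48, ownership shares 6,842.
Composite weights (35% profit-interest units + 65% ownership shares): Okafor 0.1817; Bergstrom 0.4122; Tam 0.2024; Lindqvist 0.0373; Kowalski 0.1663.
Proportional shares: Okafor 9,159.89; Bergstrom 20,776.76; Tam 10,199.84; Lindqvist 1,881.77; Kowalski 8,381.74.
After rounding ($100): Okafor $9,200; Bergstrom $20,800; Tam $10,200; Lindqvist $1,900; Kowalski $8,400. Sum = $50,500.
Difference $50,400 − $50,500 = −$100 applied to largest allocation (Bergstrom): Bergstrom becomes $20,700.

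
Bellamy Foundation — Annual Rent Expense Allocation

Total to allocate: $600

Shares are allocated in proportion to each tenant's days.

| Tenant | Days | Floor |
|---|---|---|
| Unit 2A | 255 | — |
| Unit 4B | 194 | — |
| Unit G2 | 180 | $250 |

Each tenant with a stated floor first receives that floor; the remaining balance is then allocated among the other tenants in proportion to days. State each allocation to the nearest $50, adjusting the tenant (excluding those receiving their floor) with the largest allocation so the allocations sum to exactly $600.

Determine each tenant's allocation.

Minimums first: Unit G2 $250. Residual $350.
Residual split over remaining days 449: Unit 2A 198.78 → $200; Unit 4B 151.22 → $150.

Unit 2A: $200; Unit 4B: $150; Unit G2: $250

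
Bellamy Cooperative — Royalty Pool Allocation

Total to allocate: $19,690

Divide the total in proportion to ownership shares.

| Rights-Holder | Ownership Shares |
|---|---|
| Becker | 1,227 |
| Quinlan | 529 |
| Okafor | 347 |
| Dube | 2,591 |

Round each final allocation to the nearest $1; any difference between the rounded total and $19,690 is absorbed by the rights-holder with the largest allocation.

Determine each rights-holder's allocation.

Ownership shares total: 4,694.
Raw shares: Becker 1,227/4,694 × $19,690 = 5,146.92; Quinlan 529/4,694 × $19,690 = 2,219.01; Okafor 347/4,694 × $19,690 = 1,455.57; Dube 2,591/4,694 × $19,690 = 10,868.51.
At nearest $1: Becker $5,147; Quinlan $2,219; Okafor $1,456; Dube $10,869. Sum = $19,691.
Difference $19,690 − $19,691 = −$1 applied to largest allocation (Dube): Dube becomes $10,868.

Becker: $5,147; Quinlan: $2,219; Okafor: $1,456; Dube: $10,868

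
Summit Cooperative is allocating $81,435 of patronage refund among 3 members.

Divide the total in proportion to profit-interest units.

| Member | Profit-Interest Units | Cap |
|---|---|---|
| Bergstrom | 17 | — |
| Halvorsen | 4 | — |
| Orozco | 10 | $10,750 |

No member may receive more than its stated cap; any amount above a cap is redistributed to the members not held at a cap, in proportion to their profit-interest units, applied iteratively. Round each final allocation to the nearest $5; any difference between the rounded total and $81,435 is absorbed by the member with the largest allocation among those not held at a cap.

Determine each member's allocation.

Sum of profit-interest units: 31.
Proportional shares (ignoring caps): Bergstrom 44,657.90; Halvorsen 10,507.74; Orozco 26,269.35.
Held at cap: Orozco ($10,750); remaining pool $70,685 reallocated over remaining profit-interest units 21.
Remaining shares: Bergstrom 57,221.19 → $57,220; Halvorsen 13,463.81 → $13,465.

Bergstrom: $57,220; Halvorsen: $13,465; Orozco: $10,750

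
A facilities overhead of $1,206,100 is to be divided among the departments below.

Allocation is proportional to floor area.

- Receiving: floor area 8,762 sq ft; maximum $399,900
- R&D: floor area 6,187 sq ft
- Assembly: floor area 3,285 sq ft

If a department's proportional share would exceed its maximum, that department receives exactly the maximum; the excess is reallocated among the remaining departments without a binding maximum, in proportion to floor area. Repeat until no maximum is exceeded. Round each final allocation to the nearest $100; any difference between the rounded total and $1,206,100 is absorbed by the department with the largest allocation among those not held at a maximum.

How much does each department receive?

Floor area total: 18,234.
Unconstrained shares: Receiving 579,568.29; R&D 409,243.21; Assembly 217,288.50.
Cap binds for Receiving ($399,900); remaining pool $806,200 reallocated over remaining floor area 9,472.
Remaining shares: R&D 526,600.44 → $526,600; Assembly 279,599.56 → $279,600.

Receiving: $399,900; R&D: $526,600; Assembly: $279,600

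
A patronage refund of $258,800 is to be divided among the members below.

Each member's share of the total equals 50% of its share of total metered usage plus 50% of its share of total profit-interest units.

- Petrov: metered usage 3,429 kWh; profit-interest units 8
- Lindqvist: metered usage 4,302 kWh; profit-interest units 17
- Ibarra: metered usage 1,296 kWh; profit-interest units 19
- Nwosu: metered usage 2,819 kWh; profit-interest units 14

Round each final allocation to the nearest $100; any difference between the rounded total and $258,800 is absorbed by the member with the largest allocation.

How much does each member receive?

Petrov: $55,300 | Lindqvist: $85,000 | Ibarra: $56,500 | Nwosu: $62,000

Totals — metered usage 11,846, profit-interest units 58.
Combined weights (50% metered usage + 50% profit-interest units): Petrov 0.2137; Lindqvist 0.3281; Ibarra 0.2185; Nwosu 0.2397.
Pro-rata amounts: Petrov 55,305.02; Lindqvist 84,920.56; Ibarra 56,546.54; Nwosu 62,027.88.
After rounding ($100): Petrov $55,300; Lindqvist $84,900; Ibarra $56,500; Nwosu $62,000. Sum = $258,700.
Difference $258,800 − $258,700 = +$100 applied to largest allocation (Lindqvist): Lindqvist becomes $85,000.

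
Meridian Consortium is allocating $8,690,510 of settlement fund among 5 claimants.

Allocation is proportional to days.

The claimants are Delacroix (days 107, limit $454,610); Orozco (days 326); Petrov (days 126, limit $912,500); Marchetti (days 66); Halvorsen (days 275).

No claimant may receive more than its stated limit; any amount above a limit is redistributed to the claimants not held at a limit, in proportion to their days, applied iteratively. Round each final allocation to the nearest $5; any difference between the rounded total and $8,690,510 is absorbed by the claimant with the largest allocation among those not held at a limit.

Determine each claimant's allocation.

Combined days = 900.
Proportional shares (ignoring caps): Delacroix 1,033,205.08; Orozco 3,147,895.84; Petrov 1,216,671.40; Marchetti 637,304.07; Halvorsen 2,655,433.61.
Cap binds for Delacroix ($454,610), Petrov ($912,500); balance $7,323,400 reallocated over remaining days 667.
Remaining shares: Orozco 3,579,352.92 → $3,579,355; Marchetti 724,654.27 → $724,655; Halvorsen 3,019,392.80 → $3,019,395.
Rounding difference −$5 applied to Orozco → $3,579,350.

Delacroix: $454,610 · Orozco: $3,579,350 · Petrov: $912,500 · Marchetti: $724,655 · Halvorsen: $3,019,395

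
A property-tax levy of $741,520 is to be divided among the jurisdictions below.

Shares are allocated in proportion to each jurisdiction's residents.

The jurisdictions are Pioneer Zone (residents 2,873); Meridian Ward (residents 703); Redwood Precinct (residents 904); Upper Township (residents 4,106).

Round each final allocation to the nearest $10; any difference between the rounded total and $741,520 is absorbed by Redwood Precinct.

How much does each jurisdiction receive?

Pioneer Zone: $248,120; Meridian Ward: $60,710; Redwood Precinct: $78,080; Upper Township: $354,610

Combined residents = 8,586.
Pro-rata amounts: Pioneer Zone 2,873/8,586 × $741,520 = 248,123.34; Meridian Ward 703/8,586 × $741,520 = 60,713.79; Redwood Precinct 904/8,586 × $741,520 = 78,072.92; Upper Township 4,106/8,586 × $741,520 = 354,609.96.
After rounding ($10): Pioneer Zone $248,120; Meridian Ward $60,710; Redwood Precinct $78,070; Upper Township $354,610. Sum = $741,510.
Difference $741,520 − $741,510 = +$10 applied to Redwood Precinct: Redwood Precinct becomes $78,080.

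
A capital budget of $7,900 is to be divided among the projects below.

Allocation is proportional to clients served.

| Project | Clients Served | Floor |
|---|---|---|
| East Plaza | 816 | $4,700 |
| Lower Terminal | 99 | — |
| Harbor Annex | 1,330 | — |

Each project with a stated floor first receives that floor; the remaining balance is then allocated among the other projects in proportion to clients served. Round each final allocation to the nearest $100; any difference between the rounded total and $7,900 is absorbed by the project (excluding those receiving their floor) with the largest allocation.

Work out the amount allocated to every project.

Minimums first: East Plaza $4,700. Balance $3,200.
Balance split over remaining clients served 1,429: Lower Terminal 221.69 → $200; Harbor Annex 2,978.31 → $3,000.

East Plaza: $4,700; Lower Terminal: $200; Harbor Annex: $3,000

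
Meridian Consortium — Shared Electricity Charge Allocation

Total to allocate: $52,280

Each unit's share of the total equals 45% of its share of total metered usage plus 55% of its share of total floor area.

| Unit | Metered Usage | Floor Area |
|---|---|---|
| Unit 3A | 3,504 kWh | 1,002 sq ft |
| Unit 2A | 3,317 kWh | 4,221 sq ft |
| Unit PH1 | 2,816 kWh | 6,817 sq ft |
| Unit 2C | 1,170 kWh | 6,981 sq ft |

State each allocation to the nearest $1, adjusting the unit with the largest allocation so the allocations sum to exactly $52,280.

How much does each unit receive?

Unit 3A: $9,143; Unit 2A: $13,602; Unit PH1: $16,435; Unit 2C: $13,100

Metered usage total 10,807; floor area total 19,021.
Combined weights (45% metered usage + 55% floor area): Unit 3A 0.1749; Unit 2A 0.2602; Unit PH1 0.3144; Unit 2C 0.2506.
Proportional shares: Unit 3A 9,142.66; Unit 2A 13,601.73; Unit PH1 16,435.46; Unit 2C 13,100.16.
After rounding ($1): Unit 3A $9,143; Unit 2A $13,602; Unit PH1 $16,435; Unit 2C $13,100. Sum = $52,280.
Rounded total matches; no reconciliation needed.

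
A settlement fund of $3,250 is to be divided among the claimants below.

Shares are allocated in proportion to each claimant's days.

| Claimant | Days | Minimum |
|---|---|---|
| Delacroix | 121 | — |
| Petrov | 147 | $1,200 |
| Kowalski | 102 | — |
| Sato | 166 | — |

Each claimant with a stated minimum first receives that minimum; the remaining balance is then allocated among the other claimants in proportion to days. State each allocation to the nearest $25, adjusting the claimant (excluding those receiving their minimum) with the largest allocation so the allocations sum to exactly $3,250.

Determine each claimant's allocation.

Delacroix: $650 | Petrov: $1,200 | Kowalski: $550 | Sato: $850

Guaranteed amounts: Petrov $1,200. Residual $2,050.
Residual split over remaining days 389: Delacroix 637.66 → $650; Kowalski 537.53 → $550; Sato 874.81 → $875.
Rounding difference −$25 applied to Sato → $850.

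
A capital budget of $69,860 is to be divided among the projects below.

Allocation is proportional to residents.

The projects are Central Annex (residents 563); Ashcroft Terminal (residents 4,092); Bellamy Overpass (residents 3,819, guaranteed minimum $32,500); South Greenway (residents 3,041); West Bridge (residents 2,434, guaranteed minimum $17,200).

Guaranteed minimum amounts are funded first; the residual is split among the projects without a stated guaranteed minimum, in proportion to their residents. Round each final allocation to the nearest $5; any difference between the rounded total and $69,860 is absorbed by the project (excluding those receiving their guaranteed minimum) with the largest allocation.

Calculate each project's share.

Minimums first: Bellamy Overpass $32,500; West Bridge $17,200. Remaining pool $20,160.
Remaining pool split over remaining residents 7,696: Central Annex 1,474.80 → $1,475; Ashcroft Terminal 10,719.17 → $10,720; South Greenway 7,966.03 → $7,965.

Central Annex: $1,475 · Ashcroft Terminal: $10,720 · Bellamy Overpass: $32,500 · South Greenway: $7,965 · West Bridge: $17,200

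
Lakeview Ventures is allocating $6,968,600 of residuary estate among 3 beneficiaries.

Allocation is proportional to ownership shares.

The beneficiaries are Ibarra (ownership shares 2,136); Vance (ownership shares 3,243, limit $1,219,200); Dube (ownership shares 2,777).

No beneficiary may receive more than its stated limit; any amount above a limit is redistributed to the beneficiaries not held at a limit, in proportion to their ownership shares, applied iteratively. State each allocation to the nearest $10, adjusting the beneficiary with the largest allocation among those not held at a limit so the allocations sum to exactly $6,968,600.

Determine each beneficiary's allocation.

Ownership shares total: 8,156.
Proportional shares (ignoring caps): Ibarra 1,825,028.15; Vance 2,770,864.37; Dube 2,372,707.48.
Cap binds for Vance ($1,219,200); balance $5,749,400 reallocated over remaining ownership shares 4,913.
Remaining shares: Ibarra 2,499,637.37 → $2,499,640; Dube 3,249,762.63 → $3,249,760.

Ibarra: $2,499,640 · Vance: $1,219,200 · Dube: $3,249,760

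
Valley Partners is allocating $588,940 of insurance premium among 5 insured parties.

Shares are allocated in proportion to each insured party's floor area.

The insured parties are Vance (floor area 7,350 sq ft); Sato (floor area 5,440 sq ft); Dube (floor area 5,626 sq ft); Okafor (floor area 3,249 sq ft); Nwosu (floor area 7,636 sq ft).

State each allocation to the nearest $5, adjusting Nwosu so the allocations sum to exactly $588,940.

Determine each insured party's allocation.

Sum of floor area: 29,301.
Proportional shares: Vance 7,350/29,301 × $588,940 = 147,732.47; Sato 5,440/29,301 × $588,940 = 109,342.12; Dube 5,626/29,301 × $588,940 = 113,080.66; Okafor 3,249/29,301 × $588,940 = 65,303.78; Nwosu 7,636/29,301 × $588,940 = 153,480.97.
Rounded to nearest $5: Vance $147,730; Sato $109,340; Dube $113,080; Okafor $65,305; Nwosu $153,480. Sum = $588,935.
Difference $588,940 − $588,935 = +$5 applied to Nwosu: Nwosu becomes $153,485.

Vance: $147,730 | Sato: $109,340 | Dube: $113,080 | Okafor: $65,305 | Nwosu: $153,485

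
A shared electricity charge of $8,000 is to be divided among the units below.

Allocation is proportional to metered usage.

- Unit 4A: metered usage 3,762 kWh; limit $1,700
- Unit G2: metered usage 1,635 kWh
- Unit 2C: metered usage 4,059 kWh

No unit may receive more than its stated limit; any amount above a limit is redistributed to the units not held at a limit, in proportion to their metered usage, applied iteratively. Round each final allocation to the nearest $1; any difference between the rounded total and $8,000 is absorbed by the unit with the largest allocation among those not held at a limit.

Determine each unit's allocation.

Unit 4A: $1,700 | Unit G2: $1,809 | Unit 2C: $4,491

Combined metered usage = 9,456.
Pro-rata shares before constraints: Unit 4A 3,182.74; Unit G2 1,383.25; Unit 2C 3,434.01.
Capped: Unit 4A ($1,700); residual $6,300 reallocated over remaining metered usage 5,694.
Redistributed shares: Unit G2 1,809.01 → $1,809; Unit 2C 4,490.99 → $4,491.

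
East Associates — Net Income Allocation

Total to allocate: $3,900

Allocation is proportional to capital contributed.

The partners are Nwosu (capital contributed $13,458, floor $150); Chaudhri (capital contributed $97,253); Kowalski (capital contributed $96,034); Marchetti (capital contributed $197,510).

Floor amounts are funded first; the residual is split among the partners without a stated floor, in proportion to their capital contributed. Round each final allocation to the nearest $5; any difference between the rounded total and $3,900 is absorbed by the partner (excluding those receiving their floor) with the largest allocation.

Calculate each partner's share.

Nwosu: $150 · Chaudhri: $935 · Kowalski: $920 · Marchetti: $1,895

Guaranteed amounts: Nwosu $150. Remaining pool $3,750.
Remaining pool split over remaining capital contributed 390,797: Chaudhri 933.22 → $935; Kowalski 921.52 → $920; Marchetti 1,895.26 → $1,895.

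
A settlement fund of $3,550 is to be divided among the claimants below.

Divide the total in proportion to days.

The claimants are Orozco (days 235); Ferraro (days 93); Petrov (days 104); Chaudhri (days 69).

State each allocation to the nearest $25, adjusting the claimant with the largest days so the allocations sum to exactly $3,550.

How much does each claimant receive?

Total days = 235 + 93 + 104 + 69 = 501.
Pro-rata amounts: Orozco 1,665.17; Ferraro 658.98; Petrov 736.93; Chaudhri 488.92.
At nearest $25: Orozco $1,675; Ferraro $650; Petrov $725; Chaudhri $500. Sum = $3,550.
No rounding difference to absorb.

Orozco: $1,675; Ferraro: $650; Petrov: $725; Chaudhri: $500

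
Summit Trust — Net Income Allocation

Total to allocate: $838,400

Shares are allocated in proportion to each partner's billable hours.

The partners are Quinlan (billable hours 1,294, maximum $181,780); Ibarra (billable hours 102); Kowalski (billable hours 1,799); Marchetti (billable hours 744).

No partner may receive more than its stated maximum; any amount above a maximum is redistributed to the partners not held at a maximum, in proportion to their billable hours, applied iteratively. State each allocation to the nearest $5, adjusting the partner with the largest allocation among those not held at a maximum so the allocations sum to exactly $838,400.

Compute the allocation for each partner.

Quinlan: $181,780 · Ibarra: $25,320 · Kowalski: $446,600 · Marchetti: $184,700

Billable hours total: 3,939.
Pro-rata shares before constraints: Quinlan 275,422.59; Ibarra 21,710.28; Kowalski 382,909.77; Marchetti 158,357.35.
Held at cap: Quinlan ($181,780); balance $656,620 reallocated over remaining billable hours 2,645.
Shares after redistribution: Ibarra 25,321.45 → $25,320; Kowalski 446,600.90 → $446,600; Marchetti 184,697.65 → $184,700.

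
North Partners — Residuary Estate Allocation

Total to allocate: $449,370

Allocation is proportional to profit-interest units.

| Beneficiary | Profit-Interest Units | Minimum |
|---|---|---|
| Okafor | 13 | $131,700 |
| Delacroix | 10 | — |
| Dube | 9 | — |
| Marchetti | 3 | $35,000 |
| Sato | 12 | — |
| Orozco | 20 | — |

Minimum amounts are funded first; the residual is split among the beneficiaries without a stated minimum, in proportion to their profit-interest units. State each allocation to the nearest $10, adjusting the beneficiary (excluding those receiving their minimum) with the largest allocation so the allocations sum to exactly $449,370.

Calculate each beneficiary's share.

Fund the minimums — Okafor $131,700; Marchetti $35,000. Balance $282,670.
Balance split over remaining profit-interest units 51: Delacroix 55,425.49 → $55,430; Dube 49,882.94 → $49,880; Sato 66,510.59 → $66,510; Orozco 110,850.98 → $110,850.

Okafor: $131,700; Delacroix: $55,430; Dube: $49,880; Marchetti: $35,000; Sato: $66,510; Orozco: $110,850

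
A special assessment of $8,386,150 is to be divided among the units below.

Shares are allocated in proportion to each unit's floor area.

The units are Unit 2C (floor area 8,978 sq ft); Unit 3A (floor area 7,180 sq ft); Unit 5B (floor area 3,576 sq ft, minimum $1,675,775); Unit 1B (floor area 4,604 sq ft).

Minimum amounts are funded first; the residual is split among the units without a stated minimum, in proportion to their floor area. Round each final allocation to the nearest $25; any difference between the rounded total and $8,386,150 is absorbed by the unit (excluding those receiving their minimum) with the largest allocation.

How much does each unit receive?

Unit 2C: $2,901,750 · Unit 3A: $2,320,600 · Unit 5B: $1,675,775 · Unit 1B: $1,488,025

Minimums first: Unit 5B $1,675,775. Residual $6,710,375.
Residual split over remaining floor area 20,762: Unit 2C 2,901,731.37 → $2,901,725; Unit 3A 2,320,609.41 → $2,320,600; Unit 1B 1,488,034.22 → $1,488,025.
Rounding difference +$25 applied to Unit 2C → $2,901,750.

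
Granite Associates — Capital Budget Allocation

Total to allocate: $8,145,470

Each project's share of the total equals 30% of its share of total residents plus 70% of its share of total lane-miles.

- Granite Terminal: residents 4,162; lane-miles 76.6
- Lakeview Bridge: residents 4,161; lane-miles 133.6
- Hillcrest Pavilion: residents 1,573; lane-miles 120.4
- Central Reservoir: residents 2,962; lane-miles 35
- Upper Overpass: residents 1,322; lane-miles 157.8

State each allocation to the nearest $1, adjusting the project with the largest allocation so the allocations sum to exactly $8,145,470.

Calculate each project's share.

Totals — residents 14,180, lane-miles 523.4.
Composite weights (30% residents + 70% lane-miles): Granite Terminal 0.1905; Lakeview Bridge 0.2667; Hillcrest Pavilion 0.1943; Central Reservoir 0.1095; Upper Overpass 0.2390.
Raw shares: Granite Terminal 1,551,705.07; Lakeview Bridge 2,172,480.87; Hillcrest Pavilion 1,582,692.03; Central Reservoir 891,725.74; Upper Overpass 1,946,866.29.
At nearest $1: Granite Terminal $1,551,705; Lakeview Bridge $2,172,481; Hillcrest Pavilion $1,582,692; Central Reservoir $891,726; Upper Overpass $1,946,866. Sum = $8,145,470.
Rounded total matches; no reconciliation needed.

Granite Terminal: $1,551,705 | Lakeview Bridge: $2,172,481 | Hillcrest Pavilion: $1,582,692 | Central Reservoir: $891,726 | Upper Overpass: $1,946,866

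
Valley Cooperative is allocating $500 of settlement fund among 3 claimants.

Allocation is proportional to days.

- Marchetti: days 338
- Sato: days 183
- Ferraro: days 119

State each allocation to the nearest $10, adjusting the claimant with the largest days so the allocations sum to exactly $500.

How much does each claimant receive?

Days total: 640.
Raw shares: Marchetti 338/640 × $500 = 264.06; Sato 183/640 × $500 = 142.97; Ferraro 119/640 × $500 = 92.97.
At nearest $10: Marchetti $260; Sato $140; Ferraro $90. Sum = $490.
Difference $500 − $490 = +$10 applied to largest days (Marchetti): Marchetti becomes $270.

Marchetti: $270 · Sato: $140 · Ferraro: $90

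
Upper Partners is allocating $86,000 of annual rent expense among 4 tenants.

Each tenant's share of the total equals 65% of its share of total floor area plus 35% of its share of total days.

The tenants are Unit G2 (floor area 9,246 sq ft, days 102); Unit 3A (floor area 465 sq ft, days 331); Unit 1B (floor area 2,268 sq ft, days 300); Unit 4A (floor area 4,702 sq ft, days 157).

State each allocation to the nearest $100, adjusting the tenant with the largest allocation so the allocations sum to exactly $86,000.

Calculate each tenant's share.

Totals — floor area 16,681, days 890.
Composite weights (65% floor area + 35% days): Unit G2 0.4004; Unit 3A 0.1483; Unit 1B 0.2064; Unit 4A 0.2450.
Unrounded shares: Unit G2 34,434.10; Unit 3A 12,752.76; Unit 1B 17,746.40; Unit 4A 21,066.73.
At nearest $100: Unit G2 $34,400; Unit 3A $12,800; Unit 1B $17,700; Unit 4A $21,100. Sum = $86,000.
Rounded total matches; no reconciliation needed.

Unit G2: $34,400; Unit 3A: $12,800; Unit 1B: $17,700; Unit 4A: $21,100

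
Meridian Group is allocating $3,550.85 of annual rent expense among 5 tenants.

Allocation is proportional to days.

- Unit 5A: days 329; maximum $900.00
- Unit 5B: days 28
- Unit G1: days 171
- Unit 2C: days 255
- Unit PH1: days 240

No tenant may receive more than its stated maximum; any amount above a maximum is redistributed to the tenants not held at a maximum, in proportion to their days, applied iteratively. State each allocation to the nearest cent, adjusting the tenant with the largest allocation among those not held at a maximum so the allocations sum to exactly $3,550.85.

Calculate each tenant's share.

Days total: 1,023.
Proportional shares (ignoring caps): Unit 5A 1,141.9645; Unit 5B 97.1885; Unit G1 593.5438; Unit 2C 885.1092; Unit PH1 833.0440.
Cap binds for Unit 5A ($900.00); balance $2,650.85 reallocated over remaining days 694.
Redistributed shares: Unit 5B 106.9507 → $106.95; Unit G1 653.1633 → $653.16; Unit 2C 974.0155 → $974.02; Unit PH1 916.7205 → $916.72.

Unit 5A: $900.00 | Unit 5B: $106.95 | Unit G1: $653.16 | Unit 2C: $974.02 | Unit PH1: $916.72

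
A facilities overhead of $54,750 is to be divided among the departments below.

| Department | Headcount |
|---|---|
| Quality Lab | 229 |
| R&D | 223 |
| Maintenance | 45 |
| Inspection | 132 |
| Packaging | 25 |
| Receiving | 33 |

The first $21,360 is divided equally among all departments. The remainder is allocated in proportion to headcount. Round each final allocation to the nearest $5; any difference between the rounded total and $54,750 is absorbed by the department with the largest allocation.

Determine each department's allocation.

$21,360 shared equally gives $3,560 per department.
Remainder $33,390 by headcount (total 687): Quality Lab 11,130.00 → $11,130; R&D 10,838.38 → $10,840; Maintenance 2,187.12 → $2,185; Inspection 6,415.55 → $6,415; Packaging 1,215.07 → $1,215; Receiving 1,603.89 → $1,605.
Totals: Quality Lab $3,560 + $11,130 = $14,690; R&D $3,560 + $10,840 = $14,400; Maintenance $3,560 + $2,185 = $5,745; Inspection $3,560 + $6,415 = $9,975; Packaging $3,560 + $1,215 = $4,775; Receiving $3,560 + $1,605 = $5,165.

Quality Lab: $14,690; R&D: $14,400; Maintenance: $5,745; Inspection: $9,975; Packaging: $4,775; Receiving: $5,165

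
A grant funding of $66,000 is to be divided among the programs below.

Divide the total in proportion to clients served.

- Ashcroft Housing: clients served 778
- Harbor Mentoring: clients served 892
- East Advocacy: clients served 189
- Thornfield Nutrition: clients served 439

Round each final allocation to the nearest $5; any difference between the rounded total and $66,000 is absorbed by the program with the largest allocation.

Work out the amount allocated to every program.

Ashcroft Housing: $22,345 · Harbor Mentoring: $25,615 · East Advocacy: $5,430 · Thornfield Nutrition: $12,610

Combined clients served = 2,298.
Pro-rata amounts: Ashcroft Housing 778/2,298 × $66,000 = 22,344.65; Harbor Mentoring 892/2,298 × $66,000 = 25,618.80; East Advocacy 189/2,298 × $66,000 = 5,428.20; Thornfield Nutrition 439/2,298 × $66,000 = 12,608.36.
At nearest $5: Ashcroft Housing $22,345; Harbor Mentoring $25,620; East Advocacy $5,430; Thornfield Nutrition $12,610. Sum = $66,005.
Difference $66,000 − $66,005 = −$5 applied to largest allocation (Harbor Mentoring): Harbor Mentoring becomes $25,615.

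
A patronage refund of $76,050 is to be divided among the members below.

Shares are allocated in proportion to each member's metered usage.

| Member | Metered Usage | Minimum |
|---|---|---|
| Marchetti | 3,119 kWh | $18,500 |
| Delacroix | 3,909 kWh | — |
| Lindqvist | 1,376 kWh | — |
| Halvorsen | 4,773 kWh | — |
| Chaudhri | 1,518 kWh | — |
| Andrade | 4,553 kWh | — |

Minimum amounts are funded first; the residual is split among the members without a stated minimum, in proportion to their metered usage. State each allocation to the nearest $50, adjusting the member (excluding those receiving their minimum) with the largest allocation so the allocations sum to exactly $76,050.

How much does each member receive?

Fund the minimums — Marchetti $18,500. Balance $57,550.
Balance split over remaining metered usage 16,129: Delacroix 13,947.73 → $13,950; Lindqvist 4,909.72 → $4,900; Halvorsen 17,030.58 → $17,050; Chaudhri 5,416.39 → $5,400; Andrade 16,245.59 → $16,250.

Marchetti: $18,500; Delacroix: $13,950; Lindqvist: $4,900; Halvorsen: $17,050; Chaudhri: $5,400; Andrade: $16,250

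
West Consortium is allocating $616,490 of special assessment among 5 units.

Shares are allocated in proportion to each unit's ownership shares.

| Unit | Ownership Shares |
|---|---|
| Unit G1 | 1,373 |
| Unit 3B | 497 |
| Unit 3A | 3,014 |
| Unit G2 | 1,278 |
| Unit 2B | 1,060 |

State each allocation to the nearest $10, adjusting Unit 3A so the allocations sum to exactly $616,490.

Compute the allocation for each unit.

Unit G1: $117,200; Unit 3B: $42,430; Unit 3A: $257,290; Unit G2: $109,090; Unit 2B: $90,480

Combined ownership shares = 7,222.
Proportional shares: Unit G1 1,373/7,222 × $616,490 = 117,203.10; Unit 3B 497/7,222 × $616,490 = 42,425.30; Unit 3A 3,014/7,222 × $616,490 = 257,283.42; Unit G2 1,278/7,222 × $616,490 = 109,093.63; Unit 2B 1,060/7,222 × $616,490 = 90,484.55.
Rounded to nearest $10: Unit G1 $117,200; Unit 3B $42,430; Unit 3A $257,280; Unit G2 $109,090; Unit 2B $90,480. Sum = $616,480.
Difference $616,490 − $616,480 = +$10 applied to Unit 3A: Unit 3A becomes $257,290.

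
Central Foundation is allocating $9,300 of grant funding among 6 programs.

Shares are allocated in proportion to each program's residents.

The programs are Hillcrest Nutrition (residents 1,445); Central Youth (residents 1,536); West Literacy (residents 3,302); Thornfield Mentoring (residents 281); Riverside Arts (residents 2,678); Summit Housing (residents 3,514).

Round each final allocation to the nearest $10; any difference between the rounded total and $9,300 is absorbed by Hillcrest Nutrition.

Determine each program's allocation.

Residents total: 12,756.
Proportional shares: Hillcrest Nutrition 1,445/12,756 × $9,300 = 1,053.50; Central Youth 1,536/12,756 × $9,300 = 1,119.85; West Literacy 3,302/12,756 × $9,300 = 2,407.38; Thornfield Mentoring 281/12,756 × $9,300 = 204.87; Riverside Arts 2,678/12,756 × $9,300 = 1,952.45; Summit Housing 3,514/12,756 × $9,300 = 2,561.95.
After rounding ($10): Hillcrest Nutrition $1,050; Central Youth $1,120; West Literacy $2,410; Thornfield Mentoring $200; Riverside Arts $1,950; Summit Housing $2,560. Sum = $9,290.
Difference $9,300 − $9,290 = +$10 applied to Hillcrest Nutrition: Hillcrest Nutrition becomes $1,060.

Hillcrest Nutrition: $1,060 | Central Youth: $1,120 | West Literacy: $2,410 | Thornfield Mentoring: $200 | Riverside Arts: $1,950 | Summit Housing: $2,560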